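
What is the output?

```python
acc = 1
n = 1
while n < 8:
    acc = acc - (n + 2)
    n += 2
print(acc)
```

-23

n=1: acc = 1-3 = -2
n=3: acc = (-2)-5 = -7
n=5: acc = (-7)-7 = -14
n=7: acc = (-14)-9 = -23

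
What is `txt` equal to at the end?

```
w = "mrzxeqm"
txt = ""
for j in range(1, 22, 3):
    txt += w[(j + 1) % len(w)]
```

j=1: add w[2]='z' → 'z'
j=4: add w[5]='q' → 'zq'
j=7: add w[1]='r' → 'zqr'
j=10: add w[4]='e' → 'zqre'
j=13: add w[0]='m' → 'zqrem'
j=16: add w[3]='x' → 'zqremx'
j=19: add w[6]='m' → 'zqremxm'

'zqremxm'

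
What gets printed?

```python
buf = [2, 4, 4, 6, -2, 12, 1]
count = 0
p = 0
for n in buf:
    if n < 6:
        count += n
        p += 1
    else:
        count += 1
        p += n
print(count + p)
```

34

n=2: <6, count = 0+2 = 2; p=1
n=4: <6, count = 2+4 = 6; p=2
n=4: <6, count = 6+4 = 10; p=3
n=6: not <6, count = 10+1 = 11; p=9
n=-2: <6, count = 11+(-2) = 9; p=10
n=12: not <6, count = 9+1 = 10; p=22
n=1: <6, count = 10+1 = 11; p=23
count+p = 11+23 = 34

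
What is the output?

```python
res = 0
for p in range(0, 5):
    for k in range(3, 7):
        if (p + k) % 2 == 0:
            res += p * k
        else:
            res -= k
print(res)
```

48

p=0,k=3: odd sum, res = 0-3 = -3
p=0,k=4: even sum, res = (-3)+0 = -3
p=0,k=5: odd sum, res = (-3)-5 = -8
p=0,k=6: even sum, res = (-8)+0 = -8
p=1,k=3: even sum, res = (-8)+3 = -5
p=1,k=4: odd sum, res = (-5)-4 = -9
p=1,k=5: even sum, res = (-9)+5 = -4
p=1,k=6: odd sum, res = (-4)-6 = -10
p=2,k=3: odd sum, res = (-10)-3 = -13
p=2,k=4: even sum, res = (-13)+8 = -5
p=2,k=5: odd sum, res = (-5)-5 = -10
p=2,k=6: even sum, res = (-10)+12 = 2
p=3,k=3: even sum, res = 2+9 = 11
p=3,k=4: odd sum, res = 11-4 = 7
p=3,k=5: even sum, res = 7+15 = 22
p=3,k=6: odd sum, res = 22-6 = 16
p=4,k=3: odd sum, res = 16-3 = 13
p=4,k=4: even sum, res = 13+16 = 29
p=4,k=5: odd sum, res = 29-5 = 24
p=4,k=6: even sum, res = 24+24 = 48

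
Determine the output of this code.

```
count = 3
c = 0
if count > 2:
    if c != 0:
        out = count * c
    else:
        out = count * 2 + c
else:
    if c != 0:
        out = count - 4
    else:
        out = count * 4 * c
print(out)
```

count=3, c=0
count > 2 is True; c != 0 is False
→ out = count * 2 + c = 6

6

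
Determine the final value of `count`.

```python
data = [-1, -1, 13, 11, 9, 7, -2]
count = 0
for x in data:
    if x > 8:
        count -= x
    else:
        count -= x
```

-36

x=-1: not >8, count = 0-(-1) = 1
x=-1: not >8, count = 1-(-1) = 2
x=13: >8, count = 2-13 = -11
x=11: >8, count = (-11)-11 = -22
x=9: >8, count = (-22)-9 = -31
x=7: not >8, count = (-31)-7 = -38
x=-2: not >8, count = (-38)-(-2) = -36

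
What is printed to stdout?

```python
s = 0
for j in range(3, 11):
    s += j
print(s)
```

j=3: s = 0+3 = 3
j=4: s = 3+4 = 7
j=5: s = 7+5 = 12
j=6: s = 12+6 = 18
j=7: s = 18+7 = 25
j=8: s = 25+8 = 33
j=9: s = 33+9 = 42
j=10: s = 42+10 = 52

52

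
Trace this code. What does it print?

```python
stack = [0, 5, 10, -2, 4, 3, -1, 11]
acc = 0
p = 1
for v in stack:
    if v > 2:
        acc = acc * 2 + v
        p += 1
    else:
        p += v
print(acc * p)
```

v=0: not >2; p=1
v=5: >2, acc = 0*2+5 = 5; p=2
v=10: >2, acc = 5*2+10 = 20; p=3
v=-2: not >2; p=1
v=4: >2, acc = 20*2+4 = 44; p=2
v=3: >2, acc = 44*2+3 = 91; p=3
v=-1: not >2; p=2
v=11: >2, acc = 91*2+11 = 193; p=3
acc*p = 193*3 = 579

579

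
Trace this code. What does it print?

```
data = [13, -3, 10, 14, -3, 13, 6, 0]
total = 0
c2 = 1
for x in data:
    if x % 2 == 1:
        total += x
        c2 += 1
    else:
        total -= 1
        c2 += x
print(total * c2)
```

x=13: odd, total = 0+13 = 13; c2=2
x=-3: odd, total = 13+(-3) = 10; c2=3
x=10: not odd, total = 10-1 = 9; c2=13
x=14: not odd, total = 9-1 = 8; c2=27
x=-3: odd, total = 8+(-3) = 5; c2=28
x=13: odd, total = 5+13 = 18; c2=29
x=6: not odd, total = 18-1 = 17; c2=35
x=0: not odd, total = 17-1 = 16; c2=35
total*c2 = 16*35 = 560

560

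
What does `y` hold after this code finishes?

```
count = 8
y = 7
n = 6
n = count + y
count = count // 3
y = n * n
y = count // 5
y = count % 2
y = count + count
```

4

n = 8+7 = 15
count = 8//3 = 2
y = 15*15 = 225
y = 2//5 = 0
y = 2%2 = 0
y = 2+2 = 4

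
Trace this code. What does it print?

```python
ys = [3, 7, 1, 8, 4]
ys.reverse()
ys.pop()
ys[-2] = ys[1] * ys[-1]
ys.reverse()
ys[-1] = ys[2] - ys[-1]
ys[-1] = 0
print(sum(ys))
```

71

reverse → [4, 8, 1, 7, 3]
pop() removes 3 → [4, 8, 1, 7]
ys[-2] = ys[1]*ys[-1] = 8*7 = 56 → [4, 8, 56, 7]
reverse → [7, 56, 8, 4]
ys[-1] = ys[2]-ys[-1] = 8-4 = 4 → [7, 56, 8, 4]
ys[-1] = 0 → [7, 56, 8, 0]
sum = 71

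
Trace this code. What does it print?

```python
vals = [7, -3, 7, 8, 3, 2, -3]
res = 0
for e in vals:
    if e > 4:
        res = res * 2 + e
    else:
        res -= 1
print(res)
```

e=7: >4, res = 0*2+7 = 7
e=-3: not >4, res = 7-1 = 6
e=7: >4, res = 6*2+7 = 19
e=8: >4, res = 19*2+8 = 46
e=3: not >4, res = 46-1 = 45
e=2: not >4, res = 45-1 = 44
e=-3: not >4, res = 44-1 = 43

43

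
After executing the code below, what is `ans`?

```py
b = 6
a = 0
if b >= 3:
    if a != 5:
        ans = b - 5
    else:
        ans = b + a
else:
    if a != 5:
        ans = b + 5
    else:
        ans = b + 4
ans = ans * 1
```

1

b=6, a=0
b >= 3 is True; a != 5 is True
→ ans = b - 5 = 1
ans = 1*1 = 1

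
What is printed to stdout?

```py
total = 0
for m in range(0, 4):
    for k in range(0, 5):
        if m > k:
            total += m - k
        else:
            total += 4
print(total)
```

66

m=0,k=0: not 0>0, total = 0+4 = 4
m=0,k=1: not 0>1, total = 4+4 = 8
m=0,k=2: not 0>2, total = 8+4 = 12
m=0,k=3: not 0>3, total = 12+4 = 16
m=0,k=4: not 0>4, total = 16+4 = 20
m=1,k=0: 1>0, total = 20+1 = 21
m=1,k=1: not 1>1, total = 21+4 = 25
m=1,k=2: not 1>2, total = 25+4 = 29
m=1,k=3: not 1>3, total = 29+4 = 33
m=1,k=4: not 1>4, total = 33+4 = 37
m=2,k=0: 2>0, total = 37+2 = 39
m=2,k=1: 2>1, total = 39+1 = 40
m=2,k=2: not 2>2, total = 40+4 = 44
m=2,k=3: not 2>3, total = 44+4 = 48
m=2,k=4: not 2>4, total = 48+4 = 52
m=3,k=0: 3>0, total = 52+3 = 55
m=3,k=1: 3>1, total = 55+2 = 57
m=3,k=2: 3>2, total = 57+1 = 58
m=3,k=3: not 3>3, total = 58+4 = 62
m=3,k=4: not 3>4, total = 62+4 = 66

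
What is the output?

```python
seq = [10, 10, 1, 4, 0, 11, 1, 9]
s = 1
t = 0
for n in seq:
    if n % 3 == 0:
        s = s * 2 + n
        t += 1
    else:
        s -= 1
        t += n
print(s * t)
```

-273

n=10: not %3==0, s = 1-1 = 0; t=10
n=10: not %3==0, s = 0-1 = -1; t=20
n=1: not %3==0, s = (-1)-1 = -2; t=21
n=4: not %3==0, s = (-2)-1 = -3; t=25
n=0: %3==0, s = (-3)*2+0 = -6; t=26
n=11: not %3==0, s = (-6)-1 = -7; t=37
n=1: not %3==0, s = (-7)-1 = -8; t=38
n=9: %3==0, s = (-8)*2+9 = -7; t=39
s*t = (-7)*39 = -273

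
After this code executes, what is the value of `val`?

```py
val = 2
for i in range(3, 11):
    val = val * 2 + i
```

1524

i=3: val = 2*2+3 = 7
i=4: val = 7*2+4 = 18
i=5: val = 18*2+5 = 41
i=6: val = 41*2+6 = 88
i=7: val = 88*2+7 = 183
i=8: val = 183*2+8 = 374
i=9: val = 374*2+9 = 757
i=10: val = 757*2+10 = 1524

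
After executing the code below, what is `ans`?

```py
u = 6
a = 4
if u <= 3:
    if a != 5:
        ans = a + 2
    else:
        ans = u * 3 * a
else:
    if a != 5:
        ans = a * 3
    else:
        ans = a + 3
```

12

u=6, a=4
u <= 3 is False; a != 5 is True
→ ans = a * 3 = 12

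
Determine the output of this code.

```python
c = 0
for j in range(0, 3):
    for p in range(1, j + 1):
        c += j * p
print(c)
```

7

j=1,p=1: c = 0+1 = 1
j=2,p=1: c = 1+2 = 3
j=2,p=2: c = 3+4 = 7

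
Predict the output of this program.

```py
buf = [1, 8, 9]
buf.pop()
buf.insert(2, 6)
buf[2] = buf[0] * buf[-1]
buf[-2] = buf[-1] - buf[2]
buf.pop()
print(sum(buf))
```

pop() removes 9 → [1, 8]
insert 6 at 2 → [1, 8, 6]
buf[2] = buf[0]*buf[-1] = 1*6 = 6 → [1, 8, 6]
buf[-2] = buf[-1]-buf[2] = 6-6 = 0 → [1, 0, 6]
pop() removes 6 → [1, 0]
sum = 1

1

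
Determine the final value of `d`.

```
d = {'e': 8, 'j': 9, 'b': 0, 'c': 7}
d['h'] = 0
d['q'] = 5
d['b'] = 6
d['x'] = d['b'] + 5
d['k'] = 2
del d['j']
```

{'e': 8, 'b': 6, 'c': 7, 'h': 0, 'q': 5, 'x': 11, 'k': 2}

d['h'] = 0 → {'e': 8, 'j': 9, 'b': 0, 'c': 7, 'h': 0}
d['q'] = 5 → {'e': 8, 'j': 9, 'b': 0, 'c': 7, 'h': 0, 'q': 5}
d['b'] = 6 → {'e': 8, 'j': 9, 'b': 6, 'c': 7, 'h': 0, 'q': 5}
d['x'] = d['b']+5 = 11 → {'e': 8, 'j': 9, 'b': 6, 'c': 7, 'h': 0, 'q': 5, 'x': 11}
d['k'] = 2 → {'e': 8, 'j': 9, 'b': 6, 'c': 7, 'h': 0, 'q': 5, 'x': 11, 'k': 2}
del 'j' → {'e': 8, 'b': 6, 'c': 7, 'h': 0, 'q': 5, 'x': 11, 'k': 2}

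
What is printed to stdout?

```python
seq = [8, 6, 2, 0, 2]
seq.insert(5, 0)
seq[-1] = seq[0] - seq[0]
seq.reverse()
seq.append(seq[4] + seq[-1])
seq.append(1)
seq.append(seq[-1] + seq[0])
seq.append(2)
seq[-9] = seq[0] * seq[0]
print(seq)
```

[0, 0, 0, 2, 6, 8, 14, 1, 1, 2]

insert 0 at 5 → [8, 6, 2, 0, 2, 0]
seq[-1] = seq[0]-seq[0] = 8-8 = 0 → [8, 6, 2, 0, 2, 0]
reverse → [0, 2, 0, 2, 6, 8]
append seq[4]+seq[-1] = 6+8 = 14 → [0, 2, 0, 2, 6, 8, 14]
append 1 → [0, 2, 0, 2, 6, 8, 14, 1]
append seq[-1]+seq[0] = 1+0 = 1 → [0, 2, 0, 2, 6, 8, 14, 1, 1]
append 2 → [0, 2, 0, 2, 6, 8, 14, 1, 1, 2]
seq[-9] = seq[0]*seq[0] = 0*0 = 0 → [0, 0, 0, 2, 6, 8, 14, 1, 1, 2]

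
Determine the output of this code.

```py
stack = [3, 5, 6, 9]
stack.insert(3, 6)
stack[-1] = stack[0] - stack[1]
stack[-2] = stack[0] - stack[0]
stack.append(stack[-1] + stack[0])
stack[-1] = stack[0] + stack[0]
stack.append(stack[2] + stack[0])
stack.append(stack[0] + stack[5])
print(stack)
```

insert 6 at 3 → [3, 5, 6, 6, 9]
stack[-1] = stack[0]-stack[1] = 3-5 = -2 → [3, 5, 6, 6, -2]
stack[-2] = stack[0]-stack[0] = 3-3 = 0 → [3, 5, 6, 0, -2]
append stack[-1]+stack[0] = (-2)+3 = 1 → [3, 5, 6, 0, -2, 1]
stack[-1] = stack[0]+stack[0] = 3+3 = 6 → [3, 5, 6, 0, -2, 6]
append stack[2]+stack[0] = 6+3 = 9 → [3, 5, 6, 0, -2, 6, 9]
append stack[0]+stack[5] = 3+6 = 9 → [3, 5, 6, 0, -2, 6, 9, 9]

[3, 5, 6, 0, -2, 6, 9, 9]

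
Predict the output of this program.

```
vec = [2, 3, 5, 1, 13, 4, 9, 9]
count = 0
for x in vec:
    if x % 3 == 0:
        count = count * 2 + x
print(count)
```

39

x=2: not %3==0
x=3: %3==0, count = 0*2+3 = 3
x=5: not %3==0
x=1: not %3==0
x=13: not %3==0
x=4: not %3==0
x=9: %3==0, count = 3*2+9 = 15
x=9: %3==0, count = 15*2+9 = 39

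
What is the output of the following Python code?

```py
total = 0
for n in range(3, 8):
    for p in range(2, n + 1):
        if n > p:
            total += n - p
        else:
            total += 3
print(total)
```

n=3,p=2: 3>2, total = 0+1 = 1
n=3,p=3: not 3>3, total = 1+3 = 4
n=4,p=2: 4>2, total = 4+2 = 6
n=4,p=3: 4>3, total = 6+1 = 7
n=4,p=4: not 4>4, total = 7+3 = 10
n=5,p=2: 5>2, total = 10+3 = 13
n=5,p=3: 5>3, total = 13+2 = 15
n=5,p=4: 5>4, total = 15+1 = 16
n=5,p=5: not 5>5, total = 16+3 = 19
n=6,p=2: 6>2, total = 19+4 = 23
n=6,p=3: 6>3, total = 23+3 = 26
n=6,p=4: 6>4, total = 26+2 = 28
n=6,p=5: 6>5, total = 28+1 = 29
n=6,p=6: not 6>6, total = 29+3 = 32
n=7,p=2: 7>2, total = 32+5 = 37
n=7,p=3: 7>3, total = 37+4 = 41
n=7,p=4: 7>4, total = 41+3 = 44
n=7,p=5: 7>5, total = 44+2 = 46
n=7,p=6: 7>6, total = 46+1 = 47
n=7,p=7: not 7>7, total = 47+3 = 50

50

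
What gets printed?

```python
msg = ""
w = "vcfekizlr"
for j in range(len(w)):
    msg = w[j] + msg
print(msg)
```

rlzikefcv

j=0: prepend 'v' → 'v'
j=1: prepend 'c' → 'cv'
j=2: prepend 'f' → 'fcv'
j=3: prepend 'e' → 'efcv'
j=4: prepend 'k' → 'kefcv'
j=5: prepend 'i' → 'ikefcv'
j=6: prepend 'z' → 'zikefcv'
j=7: prepend 'l' → 'lzikefcv'
j=8: prepend 'r' → 'rlzikefcv'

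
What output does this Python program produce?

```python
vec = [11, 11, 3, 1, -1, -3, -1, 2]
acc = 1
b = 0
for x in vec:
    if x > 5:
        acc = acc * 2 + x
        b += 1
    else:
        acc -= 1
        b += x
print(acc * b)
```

93

x=11: >5, acc = 1*2+11 = 13; b=1
x=11: >5, acc = 13*2+11 = 37; b=2
x=3: not >5, acc = 37-1 = 36; b=5
x=1: not >5, acc = 36-1 = 35; b=6
x=-1: not >5, acc = 35-1 = 34; b=5
x=-3: not >5, acc = 34-1 = 33; b=2
x=-1: not >5, acc = 33-1 = 32; b=1
x=2: not >5, acc = 32-1 = 31; b=3
acc*b = 31*3 = 93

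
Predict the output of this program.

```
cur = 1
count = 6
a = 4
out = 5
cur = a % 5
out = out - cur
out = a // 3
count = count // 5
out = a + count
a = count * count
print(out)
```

cur = 4%5 = 4
out = 5-4 = 1
out = 4//3 = 1
count = 6//5 = 1
out = 4+1 = 5
a = 1*1 = 1

5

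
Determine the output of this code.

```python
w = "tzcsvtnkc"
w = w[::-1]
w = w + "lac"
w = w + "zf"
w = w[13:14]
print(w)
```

f

reverse → 'ckntvsczt'
+ 'lac' → 'ckntvscztlac'
+ 'zf' → 'ckntvscztlaczf'
slice [13:14] → 'f'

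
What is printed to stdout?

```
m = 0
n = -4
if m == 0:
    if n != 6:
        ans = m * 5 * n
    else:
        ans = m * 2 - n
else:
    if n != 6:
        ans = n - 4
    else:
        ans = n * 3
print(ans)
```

0

m=0, n=-4
m == 0 is True; n != 6 is True
→ ans = m * 5 * n = 0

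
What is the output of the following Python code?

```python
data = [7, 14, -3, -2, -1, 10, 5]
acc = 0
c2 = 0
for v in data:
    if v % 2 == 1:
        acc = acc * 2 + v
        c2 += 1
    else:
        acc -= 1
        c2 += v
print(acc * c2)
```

v=7: odd, acc = 0*2+7 = 7; c2=1
v=14: not odd, acc = 7-1 = 6; c2=15
v=-3: odd, acc = 6*2+(-3) = 9; c2=16
v=-2: not odd, acc = 9-1 = 8; c2=14
v=-1: odd, acc = 8*2+(-1) = 15; c2=15
v=10: not odd, acc = 15-1 = 14; c2=25
v=5: odd, acc = 14*2+5 = 33; c2=26
acc*c2 = 33*26 = 858

858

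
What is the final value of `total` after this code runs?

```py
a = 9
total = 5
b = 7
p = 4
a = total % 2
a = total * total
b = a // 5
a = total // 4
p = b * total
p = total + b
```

5

a = 5%2 = 1
a = 5*5 = 25
b = 25//5 = 5
a = 5//4 = 1
p = 5*5 = 25
p = 5+5 = 10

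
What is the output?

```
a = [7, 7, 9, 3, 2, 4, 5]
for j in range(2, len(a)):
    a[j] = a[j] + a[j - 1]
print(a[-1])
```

30

j=2: a[2] = 9+7 = 16 → [7, 7, 16, 3, 2, 4, 5]
j=3: a[3] = 3+16 = 19 → [7, 7, 16, 19, 2, 4, 5]
j=4: a[4] = 2+19 = 21 → [7, 7, 16, 19, 21, 4, 5]
j=5: a[5] = 4+21 = 25 → [7, 7, 16, 19, 21, 25, 5]
j=6: a[6] = 5+25 = 30 → [7, 7, 16, 19, 21, 25, 30]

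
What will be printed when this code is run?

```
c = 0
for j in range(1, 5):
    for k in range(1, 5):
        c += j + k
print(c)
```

j=1,k=1: c = 0+2 = 2
j=1,k=2: c = 2+3 = 5
j=1,k=3: c = 5+4 = 9
j=1,k=4: c = 9+5 = 14
j=2,k=1: c = 14+3 = 17
j=2,k=2: c = 17+4 = 21
j=2,k=3: c = 21+5 = 26
j=2,k=4: c = 26+6 = 32
j=3,k=1: c = 32+4 = 36
j=3,k=2: c = 36+5 = 41
j=3,k=3: c = 41+6 = 47
j=3,k=4: c = 47+7 = 54
j=4,k=1: c = 54+5 = 59
j=4,k=2: c = 59+6 = 65
j=4,k=3: c = 65+7 = 72
j=4,k=4: c = 72+8 = 80

80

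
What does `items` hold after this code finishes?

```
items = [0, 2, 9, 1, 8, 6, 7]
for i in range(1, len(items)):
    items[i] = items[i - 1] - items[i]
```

[0, -2, -11, -12, -20, -26, -33]

i=1: items[1] = 0-2 = -2 → [0, -2, 9, 1, 8, 6, 7]
i=2: items[2] = (-2)-9 = -11 → [0, -2, -11, 1, 8, 6, 7]
i=3: items[3] = (-11)-1 = -12 → [0, -2, -11, -12, 8, 6, 7]
i=4: items[4] = (-12)-8 = -20 → [0, -2, -11, -12, -20, 6, 7]
i=5: items[5] = (-20)-6 = -26 → [0, -2, -11, -12, -20, -26, 7]
i=6: items[6] = (-26)-7 = -33 → [0, -2, -11, -12, -20, -26, -33]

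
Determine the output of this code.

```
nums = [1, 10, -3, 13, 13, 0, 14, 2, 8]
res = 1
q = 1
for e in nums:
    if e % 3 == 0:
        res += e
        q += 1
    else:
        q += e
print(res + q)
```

e=1: not %3==0; q=2
e=10: not %3==0; q=12
e=-3: %3==0, res = 1+(-3) = -2; q=13
e=13: not %3==0; q=26
e=13: not %3==0; q=39
e=0: %3==0, res = (-2)+0 = -2; q=40
e=14: not %3==0; q=54
e=2: not %3==0; q=56
e=8: not %3==0; q=64
res+q = (-2)+64 = 62

62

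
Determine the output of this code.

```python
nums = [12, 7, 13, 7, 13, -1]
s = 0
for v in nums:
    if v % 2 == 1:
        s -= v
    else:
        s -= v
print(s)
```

v=12: not odd, s = 0-12 = -12
v=7: odd, s = (-12)-7 = -19
v=13: odd, s = (-19)-13 = -32
v=7: odd, s = (-32)-7 = -39
v=13: odd, s = (-39)-13 = -52
v=-1: odd, s = (-52)-(-1) = -51

-51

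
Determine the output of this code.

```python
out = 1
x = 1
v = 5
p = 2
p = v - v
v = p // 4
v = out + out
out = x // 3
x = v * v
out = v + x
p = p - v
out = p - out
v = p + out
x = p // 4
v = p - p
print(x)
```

-1

p = 5-5 = 0
v = 0//4 = 0
v = 1+1 = 2
out = 1//3 = 0
x = 2*2 = 4
out = 2+4 = 6
p = 0-2 = -2
out = (-2)-6 = -8
v = (-2)+(-8) = -10
x = (-2)//4 = -1
v = (-2)-(-2) = 0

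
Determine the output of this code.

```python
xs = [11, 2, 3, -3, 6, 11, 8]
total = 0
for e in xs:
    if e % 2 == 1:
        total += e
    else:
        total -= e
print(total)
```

6

e=11: odd, total = 0+11 = 11
e=2: not odd, total = 11-2 = 9
e=3: odd, total = 9+3 = 12
e=-3: odd, total = 12+(-3) = 9
e=6: not odd, total = 9-6 = 3
e=11: odd, total = 3+11 = 14
e=8: not odd, total = 14-8 = 6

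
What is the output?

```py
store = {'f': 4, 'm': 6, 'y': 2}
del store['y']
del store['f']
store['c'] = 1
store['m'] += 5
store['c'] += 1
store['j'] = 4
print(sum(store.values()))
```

17

del 'y' → {'f': 4, 'm': 6}
del 'f' → {'m': 6}
store['c'] = 1 → {'m': 6, 'c': 1}
store['m'] = 6+5 = 11 → {'m': 11, 'c': 1}
store['c'] = 1+1 = 2 → {'m': 11, 'c': 2}
store['j'] = 4 → {'m': 11, 'c': 2, 'j': 4}
sum of values = 17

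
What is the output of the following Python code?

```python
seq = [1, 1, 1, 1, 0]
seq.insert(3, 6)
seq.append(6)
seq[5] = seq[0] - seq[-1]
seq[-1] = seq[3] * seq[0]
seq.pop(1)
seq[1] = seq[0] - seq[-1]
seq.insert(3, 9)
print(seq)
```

insert 6 at 3 → [1, 1, 1, 6, 1, 0]
append 6 → [1, 1, 1, 6, 1, 0, 6]
seq[5] = seq[0]-seq[-1] = 1-6 = -5 → [1, 1, 1, 6, 1, -5, 6]
seq[-1] = seq[3]*seq[0] = 6*1 = 6 → [1, 1, 1, 6, 1, -5, 6]
pop(1) removes 1 → [1, 1, 6, 1, -5, 6]
seq[1] = seq[0]-seq[-1] = 1-6 = -5 → [1, -5, 6, 1, -5, 6]
insert 9 at 3 → [1, -5, 6, 9, 1, -5, 6]

[1, -5, 6, 9, 1, -5, 6]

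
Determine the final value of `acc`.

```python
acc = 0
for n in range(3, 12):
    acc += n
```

n=3: acc = 0+3 = 3
n=4: acc = 3+4 = 7
n=5: acc = 7+5 = 12
n=6: acc = 12+6 = 18
n=7: acc = 18+7 = 25
n=8: acc = 25+8 = 33
n=9: acc = 33+9 = 42
n=10: acc = 42+10 = 52
n=11: acc = 52+11 = 63

63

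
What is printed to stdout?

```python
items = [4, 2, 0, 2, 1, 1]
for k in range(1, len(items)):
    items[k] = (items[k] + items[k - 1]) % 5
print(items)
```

[4, 1, 1, 3, 4, 0]

k=1: items[1] = (2+4)%5 = 1 → [4, 1, 0, 2, 1, 1]
k=2: items[2] = (0+1)%5 = 1 → [4, 1, 1, 2, 1, 1]
k=3: items[3] = (2+1)%5 = 3 → [4, 1, 1, 3, 1, 1]
k=4: items[4] = (1+3)%5 = 4 → [4, 1, 1, 3, 4, 1]
k=5: items[5] = (1+4)%5 = 0 → [4, 1, 1, 3, 4, 0]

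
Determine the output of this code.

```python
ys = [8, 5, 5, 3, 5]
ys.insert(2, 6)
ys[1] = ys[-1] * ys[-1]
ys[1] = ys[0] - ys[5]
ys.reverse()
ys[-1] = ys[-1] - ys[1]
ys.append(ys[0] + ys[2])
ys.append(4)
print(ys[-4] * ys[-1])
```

insert 6 at 2 → [8, 5, 6, 5, 3, 5]
ys[1] = ys[-1]*ys[-1] = 5*5 = 25 → [8, 25, 6, 5, 3, 5]
ys[1] = ys[0]-ys[5] = 8-5 = 3 → [8, 3, 6, 5, 3, 5]
reverse → [5, 3, 5, 6, 3, 8]
ys[-1] = ys[-1]-ys[1] = 8-3 = 5 → [5, 3, 5, 6, 3, 5]
append ys[0]+ys[2] = 5+5 = 10 → [5, 3, 5, 6, 3, 5, 10]
append 4 → [5, 3, 5, 6, 3, 5, 10, 4]
ys[-4]*ys[-1] = 3*4 = 12

12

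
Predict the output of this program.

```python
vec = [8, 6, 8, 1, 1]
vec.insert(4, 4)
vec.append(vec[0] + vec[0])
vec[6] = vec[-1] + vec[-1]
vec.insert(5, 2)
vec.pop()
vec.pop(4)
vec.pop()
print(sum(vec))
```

25

insert 4 at 4 → [8, 6, 8, 1, 4, 1]
append vec[0]+vec[0] = 8+8 = 16 → [8, 6, 8, 1, 4, 1, 16]
vec[6] = vec[-1]+vec[-1] = 16+16 = 32 → [8, 6, 8, 1, 4, 1, 32]
insert 2 at 5 → [8, 6, 8, 1, 4, 2, 1, 32]
pop() removes 32 → [8, 6, 8, 1, 4, 2, 1]
pop(4) removes 4 → [8, 6, 8, 1, 2, 1]
pop() removes 1 → [8, 6, 8, 1, 2]
sum = 25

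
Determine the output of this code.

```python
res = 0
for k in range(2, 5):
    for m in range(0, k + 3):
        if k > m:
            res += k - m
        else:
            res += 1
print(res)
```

28

k=2,m=0: 2>0, res = 0+2 = 2
k=2,m=1: 2>1, res = 2+1 = 3
k=2,m=2: not 2>2, res = 3+1 = 4
k=2,m=3: not 2>3, res = 4+1 = 5
k=2,m=4: not 2>4, res = 5+1 = 6
k=3,m=0: 3>0, res = 6+3 = 9
k=3,m=1: 3>1, res = 9+2 = 11
k=3,m=2: 3>2, res = 11+1 = 12
k=3,m=3: not 3>3, res = 12+1 = 13
k=3,m=4: not 3>4, res = 13+1 = 14
k=3,m=5: not 3>5, res = 14+1 = 15
k=4,m=0: 4>0, res = 15+4 = 19
k=4,m=1: 4>1, res = 19+3 = 22
k=4,m=2: 4>2, res = 22+2 = 24
k=4,m=3: 4>3, res = 24+1 = 25
k=4,m=4: not 4>4, res = 25+1 = 26
k=4,m=5: not 4>5, res = 26+1 = 27
k=4,m=6: not 4>6, res = 27+1 = 28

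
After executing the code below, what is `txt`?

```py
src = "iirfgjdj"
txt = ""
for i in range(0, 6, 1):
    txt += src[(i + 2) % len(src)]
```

'rfgjdj'

i=0: add src[2]='r' → 'r'
i=1: add src[3]='f' → 'rf'
i=2: add src[4]='g' → 'rfg'
i=3: add src[5]='j' → 'rfgj'
i=4: add src[6]='d' → 'rfgjd'
i=5: add src[7]='j' → 'rfgjdj'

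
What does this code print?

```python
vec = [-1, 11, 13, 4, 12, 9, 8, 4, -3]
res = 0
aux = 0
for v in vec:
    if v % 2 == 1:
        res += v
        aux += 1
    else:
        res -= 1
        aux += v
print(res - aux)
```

-8

v=-1: odd, res = 0+(-1) = -1; aux=1
v=11: odd, res = (-1)+11 = 10; aux=2
v=13: odd, res = 10+13 = 23; aux=3
v=4: not odd, res = 23-1 = 22; aux=7
v=12: not odd, res = 22-1 = 21; aux=19
v=9: odd, res = 21+9 = 30; aux=20
v=8: not odd, res = 30-1 = 29; aux=28
v=4: not odd, res = 29-1 = 28; aux=32
v=-3: odd, res = 28+(-3) = 25; aux=33
res-aux = 25-33 = -8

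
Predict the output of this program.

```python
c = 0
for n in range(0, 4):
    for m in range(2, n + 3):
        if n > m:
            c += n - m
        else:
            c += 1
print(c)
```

n=0,m=2: not 0>2, c = 0+1 = 1
n=1,m=2: not 1>2, c = 1+1 = 2
n=1,m=3: not 1>3, c = 2+1 = 3
n=2,m=2: not 2>2, c = 3+1 = 4
n=2,m=3: not 2>3, c = 4+1 = 5
n=2,m=4: not 2>4, c = 5+1 = 6
n=3,m=2: 3>2, c = 6+1 = 7
n=3,m=3: not 3>3, c = 7+1 = 8
n=3,m=4: not 3>4, c = 8+1 = 9
n=3,m=5: not 3>5, c = 9+1 = 10

10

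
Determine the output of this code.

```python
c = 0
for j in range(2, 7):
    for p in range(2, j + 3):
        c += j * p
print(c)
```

j=2,p=2: c = 0+4 = 4
j=2,p=3: c = 4+6 = 10
j=2,p=4: c = 10+8 = 18
j=3,p=2: c = 18+6 = 24
j=3,p=3: c = 24+9 = 33
j=3,p=4: c = 33+12 = 45
j=3,p=5: c = 45+15 = 60
j=4,p=2: c = 60+8 = 68
j=4,p=3: c = 68+12 = 80
j=4,p=4: c = 80+16 = 96
j=4,p=5: c = 96+20 = 116
j=4,p=6: c = 116+24 = 140
j=5,p=2: c = 140+10 = 150
j=5,p=3: c = 150+15 = 165
j=5,p=4: c = 165+20 = 185
j=5,p=5: c = 185+25 = 210
j=5,p=6: c = 210+30 = 240
j=5,p=7: c = 240+35 = 275
j=6,p=2: c = 275+12 = 287
j=6,p=3: c = 287+18 = 305
j=6,p=4: c = 305+24 = 329
j=6,p=5: c = 329+30 = 359
j=6,p=6: c = 359+36 = 395
j=6,p=7: c = 395+42 = 437
j=6,p=8: c = 437+48 = 485

485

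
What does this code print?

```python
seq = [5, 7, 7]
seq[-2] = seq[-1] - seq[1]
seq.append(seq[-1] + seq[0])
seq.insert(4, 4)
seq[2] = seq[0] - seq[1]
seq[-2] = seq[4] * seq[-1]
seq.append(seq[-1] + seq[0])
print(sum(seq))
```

39

seq[-2] = seq[-1]-seq[1] = 7-7 = 0 → [5, 0, 7]
append seq[-1]+seq[0] = 7+5 = 12 → [5, 0, 7, 12]
insert 4 at 4 → [5, 0, 7, 12, 4]
seq[2] = seq[0]-seq[1] = 5-0 = 5 → [5, 0, 5, 12, 4]
seq[-2] = seq[4]*seq[-1] = 4*4 = 16 → [5, 0, 5, 16, 4]
append seq[-1]+seq[0] = 4+5 = 9 → [5, 0, 5, 16, 4, 9]
sum = 39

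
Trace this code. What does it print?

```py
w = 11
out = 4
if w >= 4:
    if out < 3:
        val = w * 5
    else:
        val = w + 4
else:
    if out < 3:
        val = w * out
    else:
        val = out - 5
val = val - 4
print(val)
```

11

w=11, out=4
w >= 4 is True; out < 3 is False
→ val = w + 4 = 15
val = 15-4 = 11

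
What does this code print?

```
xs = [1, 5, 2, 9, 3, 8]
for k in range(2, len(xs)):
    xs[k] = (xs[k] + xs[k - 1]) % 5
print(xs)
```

[1, 5, 2, 1, 4, 2]

k=2: xs[2] = (2+5)%5 = 2 → [1, 5, 2, 9, 3, 8]
k=3: xs[3] = (9+2)%5 = 1 → [1, 5, 2, 1, 3, 8]
k=4: xs[4] = (3+1)%5 = 4 → [1, 5, 2, 1, 4, 8]
k=5: xs[5] = (8+4)%5 = 2 → [1, 5, 2, 1, 4, 2]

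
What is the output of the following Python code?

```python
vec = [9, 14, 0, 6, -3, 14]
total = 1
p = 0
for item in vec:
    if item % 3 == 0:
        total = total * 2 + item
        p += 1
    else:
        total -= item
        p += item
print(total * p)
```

-928

item=9: %3==0, total = 1*2+9 = 11; p=1
item=14: not %3==0, total = 11-14 = -3; p=15
item=0: %3==0, total = (-3)*2+0 = -6; p=16
item=6: %3==0, total = (-6)*2+6 = -6; p=17
item=-3: %3==0, total = (-6)*2+(-3) = -15; p=18
item=14: not %3==0, total = (-15)-14 = -29; p=32
total*p = (-29)*32 = -928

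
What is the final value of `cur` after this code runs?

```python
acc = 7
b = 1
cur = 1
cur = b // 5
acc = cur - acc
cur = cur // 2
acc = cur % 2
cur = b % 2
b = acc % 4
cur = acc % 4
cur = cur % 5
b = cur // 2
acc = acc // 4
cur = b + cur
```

cur = 1//5 = 0
acc = 0-7 = -7
cur = 0//2 = 0
acc = 0%2 = 0
cur = 1%2 = 1
b = 0%4 = 0
cur = 0%4 = 0
cur = 0%5 = 0
b = 0//2 = 0
acc = 0//4 = 0
cur = 0+0 = 0

0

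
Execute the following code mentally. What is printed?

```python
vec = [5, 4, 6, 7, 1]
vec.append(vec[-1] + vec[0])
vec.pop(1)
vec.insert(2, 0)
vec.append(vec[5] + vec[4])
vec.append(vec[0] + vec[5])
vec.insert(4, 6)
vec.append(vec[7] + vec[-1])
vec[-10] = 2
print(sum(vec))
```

64

append vec[-1]+vec[0] = 1+5 = 6 → [5, 4, 6, 7, 1, 6]
pop(1) removes 4 → [5, 6, 7, 1, 6]
insert 0 at 2 → [5, 6, 0, 7, 1, 6]
append vec[5]+vec[4] = 6+1 = 7 → [5, 6, 0, 7, 1, 6, 7]
append vec[0]+vec[5] = 5+6 = 11 → [5, 6, 0, 7, 1, 6, 7, 11]
insert 6 at 4 → [5, 6, 0, 7, 6, 1, 6, 7, 11]
append vec[7]+vec[-1] = 7+11 = 18 → [5, 6, 0, 7, 6, 1, 6, 7, 11, 18]
vec[-10] = 2 → [2, 6, 0, 7, 6, 1, 6, 7, 11, 18]
sum = 64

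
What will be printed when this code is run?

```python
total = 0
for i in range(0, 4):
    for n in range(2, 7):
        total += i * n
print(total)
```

120

i=0,n=2: total = 0+0 = 0
i=0,n=3: total = 0+0 = 0
i=0,n=4: total = 0+0 = 0
i=0,n=5: total = 0+0 = 0
i=0,n=6: total = 0+0 = 0
i=1,n=2: total = 0+2 = 2
i=1,n=3: total = 2+3 = 5
i=1,n=4: total = 5+4 = 9
i=1,n=5: total = 9+5 = 14
i=1,n=6: total = 14+6 = 20
i=2,n=2: total = 20+4 = 24
i=2,n=3: total = 24+6 = 30
i=2,n=4: total = 30+8 = 38
i=2,n=5: total = 38+10 = 48
i=2,n=6: total = 48+12 = 60
i=3,n=2: total = 60+6 = 66
i=3,n=3: total = 66+9 = 75
i=3,n=4: total = 75+12 = 87
i=3,n=5: total = 87+15 = 102
i=3,n=6: total = 102+18 = 120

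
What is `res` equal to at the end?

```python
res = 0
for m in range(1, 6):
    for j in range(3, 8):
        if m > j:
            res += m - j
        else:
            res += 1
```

m=1,j=3: not 1>3, res = 0+1 = 1
m=1,j=4: not 1>4, res = 1+1 = 2
m=1,j=5: not 1>5, res = 2+1 = 3
m=1,j=6: not 1>6, res = 3+1 = 4
m=1,j=7: not 1>7, res = 4+1 = 5
m=2,j=3: not 2>3, res = 5+1 = 6
m=2,j=4: not 2>4, res = 6+1 = 7
m=2,j=5: not 2>5, res = 7+1 = 8
m=2,j=6: not 2>6, res = 8+1 = 9
m=2,j=7: not 2>7, res = 9+1 = 10
m=3,j=3: not 3>3, res = 10+1 = 11
m=3,j=4: not 3>4, res = 11+1 = 12
m=3,j=5: not 3>5, res = 12+1 = 13
m=3,j=6: not 3>6, res = 13+1 = 14
m=3,j=7: not 3>7, res = 14+1 = 15
m=4,j=3: 4>3, res = 15+1 = 16
m=4,j=4: not 4>4, res = 16+1 = 17
m=4,j=5: not 4>5, res = 17+1 = 18
m=4,j=6: not 4>6, res = 18+1 = 19
m=4,j=7: not 4>7, res = 19+1 = 20
m=5,j=3: 5>3, res = 20+2 = 22
m=5,j=4: 5>4, res = 22+1 = 23
m=5,j=5: not 5>5, res = 23+1 = 24
m=5,j=6: not 5>6, res = 24+1 = 25
m=5,j=7: not 5>7, res = 25+1 = 26

26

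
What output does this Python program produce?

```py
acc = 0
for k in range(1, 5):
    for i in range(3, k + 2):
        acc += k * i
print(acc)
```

k=2,i=3: acc = 0+6 = 6
k=3,i=3: acc = 6+9 = 15
k=3,i=4: acc = 15+12 = 27
k=4,i=3: acc = 27+12 = 39
k=4,i=4: acc = 39+16 = 55
k=4,i=5: acc = 55+20 = 75

75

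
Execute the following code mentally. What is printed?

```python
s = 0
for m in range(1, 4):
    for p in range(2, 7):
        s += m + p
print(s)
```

m=1,p=2: s = 0+3 = 3
m=1,p=3: s = 3+4 = 7
m=1,p=4: s = 7+5 = 12
m=1,p=5: s = 12+6 = 18
m=1,p=6: s = 18+7 = 25
m=2,p=2: s = 25+4 = 29
m=2,p=3: s = 29+5 = 34
m=2,p=4: s = 34+6 = 40
m=2,p=5: s = 40+7 = 47
m=2,p=6: s = 47+8 = 55
m=3,p=2: s = 55+5 = 60
m=3,p=3: s = 60+6 = 66
m=3,p=4: s = 66+7 = 73
m=3,p=5: s = 73+8 = 81
m=3,p=6: s = 81+9 = 90

90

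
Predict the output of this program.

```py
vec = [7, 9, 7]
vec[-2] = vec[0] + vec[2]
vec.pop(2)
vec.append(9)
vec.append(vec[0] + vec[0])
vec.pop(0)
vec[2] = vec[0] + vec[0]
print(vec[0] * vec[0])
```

vec[-2] = vec[0]+vec[2] = 7+7 = 14 → [7, 14, 7]
pop(2) removes 7 → [7, 14]
append 9 → [7, 14, 9]
append vec[0]+vec[0] = 7+7 = 14 → [7, 14, 9, 14]
pop(0) removes 7 → [14, 9, 14]
vec[2] = vec[0]+vec[0] = 14+14 = 28 → [14, 9, 28]
vec[0]*vec[0] = 14*14 = 196

196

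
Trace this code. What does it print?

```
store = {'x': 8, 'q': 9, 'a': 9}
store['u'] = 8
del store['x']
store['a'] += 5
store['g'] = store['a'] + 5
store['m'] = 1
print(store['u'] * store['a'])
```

store['u'] = 8 → {'x': 8, 'q': 9, 'a': 9, 'u': 8}
del 'x' → {'q': 9, 'a': 9, 'u': 8}
store['a'] = 9+5 = 14 → {'q': 9, 'a': 14, 'u': 8}
store['g'] = store['a']+5 = 19 → {'q': 9, 'a': 14, 'u': 8, 'g': 19}
store['m'] = 1 → {'q': 9, 'a': 14, 'u': 8, 'g': 19, 'm': 1}
store['u']*store['a'] = 8*14 = 112

112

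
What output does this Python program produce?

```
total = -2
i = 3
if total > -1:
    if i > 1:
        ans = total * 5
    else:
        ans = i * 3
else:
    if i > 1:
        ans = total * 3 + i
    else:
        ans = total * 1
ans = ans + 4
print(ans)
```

1

total=-2, i=3
total > -1 is False; i > 1 is True
→ ans = total * 3 + i = -3
ans = (-3)+4 = 1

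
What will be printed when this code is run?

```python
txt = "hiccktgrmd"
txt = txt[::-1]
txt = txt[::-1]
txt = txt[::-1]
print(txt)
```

reverse → 'dmrgtkccih'
reverse → 'hiccktgrmd'
reverse → 'dmrgtkccih'

dmrgtkccih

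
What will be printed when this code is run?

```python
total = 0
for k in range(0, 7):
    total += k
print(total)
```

21

k=0: total = 0+0 = 0
k=1: total = 0+1 = 1
k=2: total = 1+2 = 3
k=3: total = 3+3 = 6
k=4: total = 6+4 = 10
k=5: total = 10+5 = 15
k=6: total = 15+6 = 21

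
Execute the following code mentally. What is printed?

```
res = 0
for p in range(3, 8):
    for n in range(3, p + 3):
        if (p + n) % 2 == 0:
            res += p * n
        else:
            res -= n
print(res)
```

p=3,n=3: even sum, res = 0+9 = 9
p=3,n=4: odd sum, res = 9-4 = 5
p=3,n=5: even sum, res = 5+15 = 20
p=4,n=3: odd sum, res = 20-3 = 17
p=4,n=4: even sum, res = 17+16 = 33
p=4,n=5: odd sum, res = 33-5 = 28
p=4,n=6: even sum, res = 28+24 = 52
p=5,n=3: even sum, res = 52+15 = 67
p=5,n=4: odd sum, res = 67-4 = 63
p=5,n=5: even sum, res = 63+25 = 88
p=5,n=6: odd sum, res = 88-6 = 82
p=5,n=7: even sum, res = 82+35 = 117
p=6,n=3: odd sum, res = 117-3 = 114
p=6,n=4: even sum, res = 114+24 = 138
p=6,n=5: odd sum, res = 138-5 = 133
p=6,n=6: even sum, res = 133+36 = 169
p=6,n=7: odd sum, res = 169-7 = 162
p=6,n=8: even sum, res = 162+48 = 210
p=7,n=3: even sum, res = 210+21 = 231
p=7,n=4: odd sum, res = 231-4 = 227
p=7,n=5: even sum, res = 227+35 = 262
p=7,n=6: odd sum, res = 262-6 = 256
p=7,n=7: even sum, res = 256+49 = 305
p=7,n=8: odd sum, res = 305-8 = 297
p=7,n=9: even sum, res = 297+63 = 360

360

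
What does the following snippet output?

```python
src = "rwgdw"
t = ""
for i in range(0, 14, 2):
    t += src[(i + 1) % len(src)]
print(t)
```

wdrgwwd

i=0: add src[1]='w' → 'w'
i=2: add src[3]='d' → 'wd'
i=4: add src[0]='r' → 'wdr'
i=6: add src[2]='g' → 'wdrg'
i=8: add src[4]='w' → 'wdrgw'
i=10: add src[1]='w' → 'wdrgww'
i=12: add src[3]='d' → 'wdrgwwd'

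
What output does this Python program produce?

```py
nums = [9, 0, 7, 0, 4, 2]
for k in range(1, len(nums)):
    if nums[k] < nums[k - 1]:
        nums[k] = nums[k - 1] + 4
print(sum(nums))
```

k=1: 0<9, nums[1] = 9+4 = 13 → [9, 13, 7, 0, 4, 2]
k=2: 7<13, nums[2] = 13+4 = 17 → [9, 13, 17, 0, 4, 2]
k=3: 0<17, nums[3] = 17+4 = 21 → [9, 13, 17, 21, 4, 2]
k=4: 4<21, nums[4] = 21+4 = 25 → [9, 13, 17, 21, 25, 2]
k=5: 2<25, nums[5] = 25+4 = 29 → [9, 13, 17, 21, 25, 29]
sum = 114

114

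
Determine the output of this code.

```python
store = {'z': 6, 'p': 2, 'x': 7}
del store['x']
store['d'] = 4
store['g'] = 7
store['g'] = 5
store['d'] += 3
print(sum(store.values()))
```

del 'x' → {'z': 6, 'p': 2}
store['d'] = 4 → {'z': 6, 'p': 2, 'd': 4}
store['g'] = 7 → {'z': 6, 'p': 2, 'd': 4, 'g': 7}
store['g'] = 5 → {'z': 6, 'p': 2, 'd': 4, 'g': 5}
store['d'] = 4+3 = 7 → {'z': 6, 'p': 2, 'd': 7, 'g': 5}
sum of values = 20

20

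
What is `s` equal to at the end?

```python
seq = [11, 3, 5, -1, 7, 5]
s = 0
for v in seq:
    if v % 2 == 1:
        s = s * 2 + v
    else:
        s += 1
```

455

v=11: odd, s = 0*2+11 = 11
v=3: odd, s = 11*2+3 = 25
v=5: odd, s = 25*2+5 = 55
v=-1: odd, s = 55*2+(-1) = 109
v=7: odd, s = 109*2+7 = 225
v=5: odd, s = 225*2+5 = 455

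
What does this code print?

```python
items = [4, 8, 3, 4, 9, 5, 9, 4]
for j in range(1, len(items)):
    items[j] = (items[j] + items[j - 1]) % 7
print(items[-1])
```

j=1: items[1] = (8+4)%7 = 5 → [4, 5, 3, 4, 9, 5, 9, 4]
j=2: items[2] = (3+5)%7 = 1 → [4, 5, 1, 4, 9, 5, 9, 4]
j=3: items[3] = (4+1)%7 = 5 → [4, 5, 1, 5, 9, 5, 9, 4]
j=4: items[4] = (9+5)%7 = 0 → [4, 5, 1, 5, 0, 5, 9, 4]
j=5: items[5] = (5+0)%7 = 5 → [4, 5, 1, 5, 0, 5, 9, 4]
j=6: items[6] = (9+5)%7 = 0 → [4, 5, 1, 5, 0, 5, 0, 4]
j=7: items[7] = (4+0)%7 = 4 → [4, 5, 1, 5, 0, 5, 0, 4]

4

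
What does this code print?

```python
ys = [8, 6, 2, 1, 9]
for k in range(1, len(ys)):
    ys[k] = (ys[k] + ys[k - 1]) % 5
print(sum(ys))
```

k=1: ys[1] = (6+8)%5 = 4 → [8, 4, 2, 1, 9]
k=2: ys[2] = (2+4)%5 = 1 → [8, 4, 1, 1, 9]
k=3: ys[3] = (1+1)%5 = 2 → [8, 4, 1, 2, 9]
k=4: ys[4] = (9+2)%5 = 1 → [8, 4, 1, 2, 1]
sum = 16

16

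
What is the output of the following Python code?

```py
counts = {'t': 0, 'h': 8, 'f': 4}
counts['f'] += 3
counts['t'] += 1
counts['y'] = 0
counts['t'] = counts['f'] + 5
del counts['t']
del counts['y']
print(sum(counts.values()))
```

15

counts['f'] = 4+3 = 7 → {'t': 0, 'h': 8, 'f': 7}
counts['t'] = 0+1 = 1 → {'t': 1, 'h': 8, 'f': 7}
counts['y'] = 0 → {'t': 1, 'h': 8, 'f': 7, 'y': 0}
counts['t'] = counts['f']+5 = 12 → {'t': 12, 'h': 8, 'f': 7, 'y': 0}
del 't' → {'h': 8, 'f': 7, 'y': 0}
del 'y' → {'h': 8, 'f': 7}
sum of values = 15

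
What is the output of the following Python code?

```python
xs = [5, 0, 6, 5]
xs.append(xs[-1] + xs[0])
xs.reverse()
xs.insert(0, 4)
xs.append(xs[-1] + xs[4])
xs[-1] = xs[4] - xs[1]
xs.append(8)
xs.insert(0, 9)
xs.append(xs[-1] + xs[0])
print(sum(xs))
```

54

append xs[-1]+xs[0] = 5+5 = 10 → [5, 0, 6, 5, 10]
reverse → [10, 5, 6, 0, 5]
insert 4 at 0 → [4, 10, 5, 6, 0, 5]
append xs[-1]+xs[4] = 5+0 = 5 → [4, 10, 5, 6, 0, 5, 5]
xs[-1] = xs[4]-xs[1] = 0-10 = -10 → [4, 10, 5, 6, 0, 5, -10]
append 8 → [4, 10, 5, 6, 0, 5, -10, 8]
insert 9 at 0 → [9, 4, 10, 5, 6, 0, 5, -10, 8]
append xs[-1]+xs[0] = 8+9 = 17 → [9, 4, 10, 5, 6, 0, 5, -10, 8, 17]
sum = 54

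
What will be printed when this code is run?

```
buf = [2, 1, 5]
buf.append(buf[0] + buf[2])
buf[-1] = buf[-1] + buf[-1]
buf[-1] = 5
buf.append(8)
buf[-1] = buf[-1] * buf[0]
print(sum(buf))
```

append buf[0]+buf[2] = 2+5 = 7 → [2, 1, 5, 7]
buf[-1] = buf[-1]+buf[-1] = 7+7 = 14 → [2, 1, 5, 14]
buf[-1] = 5 → [2, 1, 5, 5]
append 8 → [2, 1, 5, 5, 8]
buf[-1] = buf[-1]*buf[0] = 8*2 = 16 → [2, 1, 5, 5, 16]
sum = 29

29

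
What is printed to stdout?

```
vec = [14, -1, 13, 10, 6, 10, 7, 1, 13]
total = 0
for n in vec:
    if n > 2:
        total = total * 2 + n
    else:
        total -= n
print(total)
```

n=14: >2, total = 0*2+14 = 14
n=-1: not >2, total = 14-(-1) = 15
n=13: >2, total = 15*2+13 = 43
n=10: >2, total = 43*2+10 = 96
n=6: >2, total = 96*2+6 = 198
n=10: >2, total = 198*2+10 = 406
n=7: >2, total = 406*2+7 = 819
n=1: not >2, total = 819-1 = 818
n=13: >2, total = 818*2+13 = 1649

1649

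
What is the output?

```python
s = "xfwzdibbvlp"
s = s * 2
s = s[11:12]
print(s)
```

x

repeat ×2 → 'xfwzdibbvlpxfwzdibbvlp'
slice [11:12] → 'x'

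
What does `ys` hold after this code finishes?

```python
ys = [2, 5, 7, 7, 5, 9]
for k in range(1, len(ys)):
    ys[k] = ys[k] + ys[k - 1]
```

k=1: ys[1] = 5+2 = 7 → [2, 7, 7, 7, 5, 9]
k=2: ys[2] = 7+7 = 14 → [2, 7, 14, 7, 5, 9]
k=3: ys[3] = 7+14 = 21 → [2, 7, 14, 21, 5, 9]
k=4: ys[4] = 5+21 = 26 → [2, 7, 14, 21, 26, 9]
k=5: ys[5] = 9+26 = 35 → [2, 7, 14, 21, 26, 35]

[2, 7, 14, 21, 26, 35]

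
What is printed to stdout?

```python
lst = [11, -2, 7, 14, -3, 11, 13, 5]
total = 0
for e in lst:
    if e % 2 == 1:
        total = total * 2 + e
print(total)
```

515

e=11: odd, total = 0*2+11 = 11
e=-2: not odd
e=7: odd, total = 11*2+7 = 29
e=14: not odd
e=-3: odd, total = 29*2+(-3) = 55
e=11: odd, total = 55*2+11 = 121
e=13: odd, total = 121*2+13 = 255
e=5: odd, total = 255*2+5 = 515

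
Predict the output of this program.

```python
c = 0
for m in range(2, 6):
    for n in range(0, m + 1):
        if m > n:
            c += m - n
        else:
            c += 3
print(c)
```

46

m=2,n=0: 2>0, c = 0+2 = 2
m=2,n=1: 2>1, c = 2+1 = 3
m=2,n=2: not 2>2, c = 3+3 = 6
m=3,n=0: 3>0, c = 6+3 = 9
m=3,n=1: 3>1, c = 9+2 = 11
m=3,n=2: 3>2, c = 11+1 = 12
m=3,n=3: not 3>3, c = 12+3 = 15
m=4,n=0: 4>0, c = 15+4 = 19
m=4,n=1: 4>1, c = 19+3 = 22
m=4,n=2: 4>2, c = 22+2 = 24
m=4,n=3: 4>3, c = 24+1 = 25
m=4,n=4: not 4>4, c = 25+3 = 28
m=5,n=0: 5>0, c = 28+5 = 33
m=5,n=1: 5>1, c = 33+4 = 37
m=5,n=2: 5>2, c = 37+3 = 40
m=5,n=3: 5>3, c = 40+2 = 42
m=5,n=4: 5>4, c = 42+1 = 43
m=5,n=5: not 5>5, c = 43+3 = 46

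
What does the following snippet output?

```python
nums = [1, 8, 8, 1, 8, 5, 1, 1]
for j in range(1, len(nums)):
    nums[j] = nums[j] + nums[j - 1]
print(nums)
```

[1, 9, 17, 18, 26, 31, 32, 33]

j=1: nums[1] = 8+1 = 9 → [1, 9, 8, 1, 8, 5, 1, 1]
j=2: nums[2] = 8+9 = 17 → [1, 9, 17, 1, 8, 5, 1, 1]
j=3: nums[3] = 1+17 = 18 → [1, 9, 17, 18, 8, 5, 1, 1]
j=4: nums[4] = 8+18 = 26 → [1, 9, 17, 18, 26, 5, 1, 1]
j=5: nums[5] = 5+26 = 31 → [1, 9, 17, 18, 26, 31, 1, 1]
j=6: nums[6] = 1+31 = 32 → [1, 9, 17, 18, 26, 31, 32, 1]
j=7: nums[7] = 1+32 = 33 → [1, 9, 17, 18, 26, 31, 32, 33]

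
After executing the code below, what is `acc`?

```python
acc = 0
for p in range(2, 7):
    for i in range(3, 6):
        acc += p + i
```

p=2,i=3: acc = 0+5 = 5
p=2,i=4: acc = 5+6 = 11
p=2,i=5: acc = 11+7 = 18
p=3,i=3: acc = 18+6 = 24
p=3,i=4: acc = 24+7 = 31
p=3,i=5: acc = 31+8 = 39
p=4,i=3: acc = 39+7 = 46
p=4,i=4: acc = 46+8 = 54
p=4,i=5: acc = 54+9 = 63
p=5,i=3: acc = 63+8 = 71
p=5,i=4: acc = 71+9 = 80
p=5,i=5: acc = 80+10 = 90
p=6,i=3: acc = 90+9 = 99
p=6,i=4: acc = 99+10 = 109
p=6,i=5: acc = 109+11 = 120

120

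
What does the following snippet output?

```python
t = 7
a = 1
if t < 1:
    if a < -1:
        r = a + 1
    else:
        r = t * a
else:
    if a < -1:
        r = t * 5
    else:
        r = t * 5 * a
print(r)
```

35

t=7, a=1
t < 1 is False; a < -1 is False
→ r = t * 5 * a = 35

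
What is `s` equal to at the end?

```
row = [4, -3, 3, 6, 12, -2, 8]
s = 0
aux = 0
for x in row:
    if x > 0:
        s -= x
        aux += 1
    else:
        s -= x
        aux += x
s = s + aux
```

-28

x=4: >0, s = 0-4 = -4; aux=1
x=-3: not >0, s = (-4)-(-3) = -1; aux=-2
x=3: >0, s = (-1)-3 = -4; aux=-1
x=6: >0, s = (-4)-6 = -10; aux=0
x=12: >0, s = (-10)-12 = -22; aux=1
x=-2: not >0, s = (-22)-(-2) = -20; aux=-1
x=8: >0, s = (-20)-8 = -28; aux=0
s+aux = (-28)+0 = -28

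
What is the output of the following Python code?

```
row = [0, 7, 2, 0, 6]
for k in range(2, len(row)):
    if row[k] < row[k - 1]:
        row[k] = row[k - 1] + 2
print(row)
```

k=2: 2<7, row[2] = 7+2 = 9 → [0, 7, 9, 0, 6]
k=3: 0<9, row[3] = 9+2 = 11 → [0, 7, 9, 11, 6]
k=4: 6<11, row[4] = 11+2 = 13 → [0, 7, 9, 11, 13]

[0, 7, 9, 11, 13]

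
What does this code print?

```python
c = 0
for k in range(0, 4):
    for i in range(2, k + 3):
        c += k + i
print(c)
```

50

k=0,i=2: c = 0+2 = 2
k=1,i=2: c = 2+3 = 5
k=1,i=3: c = 5+4 = 9
k=2,i=2: c = 9+4 = 13
k=2,i=3: c = 13+5 = 18
k=2,i=4: c = 18+6 = 24
k=3,i=2: c = 24+5 = 29
k=3,i=3: c = 29+6 = 35
k=3,i=4: c = 35+7 = 42
k=3,i=5: c = 42+8 = 50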